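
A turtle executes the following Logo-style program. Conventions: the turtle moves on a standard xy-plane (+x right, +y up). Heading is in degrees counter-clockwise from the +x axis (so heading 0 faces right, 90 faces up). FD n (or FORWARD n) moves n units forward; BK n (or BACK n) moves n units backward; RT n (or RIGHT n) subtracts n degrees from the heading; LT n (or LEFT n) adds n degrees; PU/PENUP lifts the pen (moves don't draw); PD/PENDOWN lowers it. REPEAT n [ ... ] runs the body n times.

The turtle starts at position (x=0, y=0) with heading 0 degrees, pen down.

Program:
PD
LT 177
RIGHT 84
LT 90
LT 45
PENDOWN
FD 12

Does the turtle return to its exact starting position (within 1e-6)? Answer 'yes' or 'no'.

Answer: no

Derivation:
Executing turtle program step by step:
Start: pos=(0,0), heading=0, pen down
PD: pen down
LT 177: heading 0 -> 177
RT 84: heading 177 -> 93
LT 90: heading 93 -> 183
LT 45: heading 183 -> 228
PD: pen down
FD 12: (0,0) -> (-8.03,-8.918) [heading=228, draw]
Final: pos=(-8.03,-8.918), heading=228, 1 segment(s) drawn

Start position: (0, 0)
Final position: (-8.03, -8.918)
Distance = 12; >= 1e-6 -> NOT closed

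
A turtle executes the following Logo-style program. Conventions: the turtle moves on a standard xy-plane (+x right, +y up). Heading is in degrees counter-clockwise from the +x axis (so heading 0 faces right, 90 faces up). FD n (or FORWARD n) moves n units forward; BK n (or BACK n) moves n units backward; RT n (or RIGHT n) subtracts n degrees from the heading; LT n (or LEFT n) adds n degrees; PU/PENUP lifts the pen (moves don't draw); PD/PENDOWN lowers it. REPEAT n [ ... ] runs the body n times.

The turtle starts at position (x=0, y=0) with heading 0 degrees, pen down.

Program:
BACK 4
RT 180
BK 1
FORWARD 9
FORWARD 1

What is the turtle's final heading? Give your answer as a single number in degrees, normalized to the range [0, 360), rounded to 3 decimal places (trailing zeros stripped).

Answer: 180

Derivation:
Executing turtle program step by step:
Start: pos=(0,0), heading=0, pen down
BK 4: (0,0) -> (-4,0) [heading=0, draw]
RT 180: heading 0 -> 180
BK 1: (-4,0) -> (-3,0) [heading=180, draw]
FD 9: (-3,0) -> (-12,0) [heading=180, draw]
FD 1: (-12,0) -> (-13,0) [heading=180, draw]
Final: pos=(-13,0), heading=180, 4 segment(s) drawn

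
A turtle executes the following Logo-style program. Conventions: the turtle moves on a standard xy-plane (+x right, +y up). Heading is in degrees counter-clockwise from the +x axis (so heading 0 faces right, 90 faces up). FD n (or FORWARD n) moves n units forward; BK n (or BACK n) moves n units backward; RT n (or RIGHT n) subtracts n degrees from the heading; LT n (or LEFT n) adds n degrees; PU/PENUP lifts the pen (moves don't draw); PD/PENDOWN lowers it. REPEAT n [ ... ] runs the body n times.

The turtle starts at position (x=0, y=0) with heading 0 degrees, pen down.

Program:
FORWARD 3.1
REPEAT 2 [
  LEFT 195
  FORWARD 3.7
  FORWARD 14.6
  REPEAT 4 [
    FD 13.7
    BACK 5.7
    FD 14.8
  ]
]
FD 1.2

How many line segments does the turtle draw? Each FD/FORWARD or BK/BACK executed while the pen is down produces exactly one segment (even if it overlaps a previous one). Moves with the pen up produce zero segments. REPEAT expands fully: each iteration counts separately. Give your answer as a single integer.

Executing turtle program step by step:
Start: pos=(0,0), heading=0, pen down
FD 3.1: (0,0) -> (3.1,0) [heading=0, draw]
REPEAT 2 [
  -- iteration 1/2 --
  LT 195: heading 0 -> 195
  FD 3.7: (3.1,0) -> (-0.474,-0.958) [heading=195, draw]
  FD 14.6: (-0.474,-0.958) -> (-14.576,-4.736) [heading=195, draw]
  REPEAT 4 [
    -- iteration 1/4 --
    FD 13.7: (-14.576,-4.736) -> (-27.81,-8.282) [heading=195, draw]
    BK 5.7: (-27.81,-8.282) -> (-22.304,-6.807) [heading=195, draw]
    FD 14.8: (-22.304,-6.807) -> (-36.6,-10.637) [heading=195, draw]
    -- iteration 2/4 --
    FD 13.7: (-36.6,-10.637) -> (-49.833,-14.183) [heading=195, draw]
    BK 5.7: (-49.833,-14.183) -> (-44.327,-12.708) [heading=195, draw]
    FD 14.8: (-44.327,-12.708) -> (-58.623,-16.539) [heading=195, draw]
    -- iteration 3/4 --
    FD 13.7: (-58.623,-16.539) -> (-71.856,-20.084) [heading=195, draw]
    BK 5.7: (-71.856,-20.084) -> (-66.35,-18.609) [heading=195, draw]
    FD 14.8: (-66.35,-18.609) -> (-80.646,-22.44) [heading=195, draw]
    -- iteration 4/4 --
    FD 13.7: (-80.646,-22.44) -> (-93.879,-25.985) [heading=195, draw]
    BK 5.7: (-93.879,-25.985) -> (-88.373,-24.51) [heading=195, draw]
    FD 14.8: (-88.373,-24.51) -> (-102.669,-28.341) [heading=195, draw]
  ]
  -- iteration 2/2 --
  LT 195: heading 195 -> 30
  FD 3.7: (-102.669,-28.341) -> (-99.465,-26.491) [heading=30, draw]
  FD 14.6: (-99.465,-26.491) -> (-86.821,-19.191) [heading=30, draw]
  REPEAT 4 [
    -- iteration 1/4 --
    FD 13.7: (-86.821,-19.191) -> (-74.956,-12.341) [heading=30, draw]
    BK 5.7: (-74.956,-12.341) -> (-79.892,-15.191) [heading=30, draw]
    FD 14.8: (-79.892,-15.191) -> (-67.075,-7.791) [heading=30, draw]
    -- iteration 2/4 --
    FD 13.7: (-67.075,-7.791) -> (-55.211,-0.941) [heading=30, draw]
    BK 5.7: (-55.211,-0.941) -> (-60.147,-3.791) [heading=30, draw]
    FD 14.8: (-60.147,-3.791) -> (-47.33,3.609) [heading=30, draw]
    -- iteration 3/4 --
    FD 13.7: (-47.33,3.609) -> (-35.465,10.459) [heading=30, draw]
    BK 5.7: (-35.465,10.459) -> (-40.402,7.609) [heading=30, draw]
    FD 14.8: (-40.402,7.609) -> (-27.584,15.009) [heading=30, draw]
    -- iteration 4/4 --
    FD 13.7: (-27.584,15.009) -> (-15.72,21.859) [heading=30, draw]
    BK 5.7: (-15.72,21.859) -> (-20.656,19.009) [heading=30, draw]
    FD 14.8: (-20.656,19.009) -> (-7.839,26.409) [heading=30, draw]
  ]
]
FD 1.2: (-7.839,26.409) -> (-6.8,27.009) [heading=30, draw]
Final: pos=(-6.8,27.009), heading=30, 30 segment(s) drawn
Segments drawn: 30

Answer: 30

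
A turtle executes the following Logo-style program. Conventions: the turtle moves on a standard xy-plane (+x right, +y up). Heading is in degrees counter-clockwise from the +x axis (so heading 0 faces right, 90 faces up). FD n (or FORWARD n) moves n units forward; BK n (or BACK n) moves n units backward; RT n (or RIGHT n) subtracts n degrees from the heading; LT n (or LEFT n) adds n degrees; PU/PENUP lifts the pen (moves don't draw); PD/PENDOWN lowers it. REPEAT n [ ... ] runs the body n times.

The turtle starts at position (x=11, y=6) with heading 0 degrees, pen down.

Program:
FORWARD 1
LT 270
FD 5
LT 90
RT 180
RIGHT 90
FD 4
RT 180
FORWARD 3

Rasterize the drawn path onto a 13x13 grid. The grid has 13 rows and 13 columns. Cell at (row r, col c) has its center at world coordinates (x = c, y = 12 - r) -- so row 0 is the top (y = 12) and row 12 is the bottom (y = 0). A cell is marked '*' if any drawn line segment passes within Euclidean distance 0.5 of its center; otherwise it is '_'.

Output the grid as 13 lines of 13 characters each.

Segment 0: (11,6) -> (12,6)
Segment 1: (12,6) -> (12,1)
Segment 2: (12,1) -> (12,5)
Segment 3: (12,5) -> (12,2)

Answer: _____________
_____________
_____________
_____________
_____________
_____________
___________**
____________*
____________*
____________*
____________*
____________*
_____________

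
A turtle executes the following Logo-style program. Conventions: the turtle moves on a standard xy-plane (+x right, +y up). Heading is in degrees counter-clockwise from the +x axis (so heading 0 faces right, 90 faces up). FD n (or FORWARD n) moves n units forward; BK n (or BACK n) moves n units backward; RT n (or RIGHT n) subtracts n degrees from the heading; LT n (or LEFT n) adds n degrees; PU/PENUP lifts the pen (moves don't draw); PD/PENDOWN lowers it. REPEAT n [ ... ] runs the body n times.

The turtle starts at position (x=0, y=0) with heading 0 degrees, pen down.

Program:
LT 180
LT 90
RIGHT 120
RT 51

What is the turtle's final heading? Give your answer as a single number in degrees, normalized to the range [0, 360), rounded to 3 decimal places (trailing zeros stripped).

Answer: 99

Derivation:
Executing turtle program step by step:
Start: pos=(0,0), heading=0, pen down
LT 180: heading 0 -> 180
LT 90: heading 180 -> 270
RT 120: heading 270 -> 150
RT 51: heading 150 -> 99
Final: pos=(0,0), heading=99, 0 segment(s) drawn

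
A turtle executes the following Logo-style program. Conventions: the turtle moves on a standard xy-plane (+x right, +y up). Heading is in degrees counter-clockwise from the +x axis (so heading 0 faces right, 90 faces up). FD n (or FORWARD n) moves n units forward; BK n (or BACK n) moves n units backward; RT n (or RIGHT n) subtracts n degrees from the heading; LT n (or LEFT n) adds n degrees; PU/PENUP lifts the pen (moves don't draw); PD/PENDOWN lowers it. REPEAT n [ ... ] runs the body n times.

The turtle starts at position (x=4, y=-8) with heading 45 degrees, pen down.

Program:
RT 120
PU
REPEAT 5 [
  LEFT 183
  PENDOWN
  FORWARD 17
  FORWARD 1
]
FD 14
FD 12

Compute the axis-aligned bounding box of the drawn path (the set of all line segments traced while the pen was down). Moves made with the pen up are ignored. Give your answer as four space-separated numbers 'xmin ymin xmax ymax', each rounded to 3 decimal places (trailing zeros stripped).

Executing turtle program step by step:
Start: pos=(4,-8), heading=45, pen down
RT 120: heading 45 -> 285
PU: pen up
REPEAT 5 [
  -- iteration 1/5 --
  LT 183: heading 285 -> 108
  PD: pen down
  FD 17: (4,-8) -> (-1.253,8.168) [heading=108, draw]
  FD 1: (-1.253,8.168) -> (-1.562,9.119) [heading=108, draw]
  -- iteration 2/5 --
  LT 183: heading 108 -> 291
  PD: pen down
  FD 17: (-1.562,9.119) -> (4.53,-6.752) [heading=291, draw]
  FD 1: (4.53,-6.752) -> (4.888,-7.685) [heading=291, draw]
  -- iteration 3/5 --
  LT 183: heading 291 -> 114
  PD: pen down
  FD 17: (4.888,-7.685) -> (-2.026,7.845) [heading=114, draw]
  FD 1: (-2.026,7.845) -> (-2.433,8.758) [heading=114, draw]
  -- iteration 4/5 --
  LT 183: heading 114 -> 297
  PD: pen down
  FD 17: (-2.433,8.758) -> (5.285,-6.389) [heading=297, draw]
  FD 1: (5.285,-6.389) -> (5.739,-7.28) [heading=297, draw]
  -- iteration 5/5 --
  LT 183: heading 297 -> 120
  PD: pen down
  FD 17: (5.739,-7.28) -> (-2.761,7.443) [heading=120, draw]
  FD 1: (-2.761,7.443) -> (-3.261,8.309) [heading=120, draw]
]
FD 14: (-3.261,8.309) -> (-10.261,20.433) [heading=120, draw]
FD 12: (-10.261,20.433) -> (-16.261,30.825) [heading=120, draw]
Final: pos=(-16.261,30.825), heading=120, 12 segment(s) drawn

Segment endpoints: x in {-16.261, -10.261, -3.261, -2.761, -2.433, -2.026, -1.562, -1.253, 4, 4.53, 4.888, 5.285, 5.739}, y in {-8, -7.685, -7.28, -6.752, -6.389, 7.443, 7.845, 8.168, 8.309, 8.758, 9.119, 20.433, 30.825}
xmin=-16.261, ymin=-8, xmax=5.739, ymax=30.825

Answer: -16.261 -8 5.739 30.825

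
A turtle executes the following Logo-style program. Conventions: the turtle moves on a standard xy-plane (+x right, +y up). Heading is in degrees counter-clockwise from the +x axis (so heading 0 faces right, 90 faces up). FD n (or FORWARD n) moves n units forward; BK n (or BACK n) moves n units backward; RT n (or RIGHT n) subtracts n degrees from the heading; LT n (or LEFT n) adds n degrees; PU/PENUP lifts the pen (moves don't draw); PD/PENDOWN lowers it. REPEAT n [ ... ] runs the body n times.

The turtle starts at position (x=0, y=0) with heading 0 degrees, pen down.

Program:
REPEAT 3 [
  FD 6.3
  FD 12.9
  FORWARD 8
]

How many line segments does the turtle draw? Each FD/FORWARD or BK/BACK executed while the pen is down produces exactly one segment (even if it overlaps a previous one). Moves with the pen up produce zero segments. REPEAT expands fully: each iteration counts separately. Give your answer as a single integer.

Executing turtle program step by step:
Start: pos=(0,0), heading=0, pen down
REPEAT 3 [
  -- iteration 1/3 --
  FD 6.3: (0,0) -> (6.3,0) [heading=0, draw]
  FD 12.9: (6.3,0) -> (19.2,0) [heading=0, draw]
  FD 8: (19.2,0) -> (27.2,0) [heading=0, draw]
  -- iteration 2/3 --
  FD 6.3: (27.2,0) -> (33.5,0) [heading=0, draw]
  FD 12.9: (33.5,0) -> (46.4,0) [heading=0, draw]
  FD 8: (46.4,0) -> (54.4,0) [heading=0, draw]
  -- iteration 3/3 --
  FD 6.3: (54.4,0) -> (60.7,0) [heading=0, draw]
  FD 12.9: (60.7,0) -> (73.6,0) [heading=0, draw]
  FD 8: (73.6,0) -> (81.6,0) [heading=0, draw]
]
Final: pos=(81.6,0), heading=0, 9 segment(s) drawn
Segments drawn: 9

Answer: 9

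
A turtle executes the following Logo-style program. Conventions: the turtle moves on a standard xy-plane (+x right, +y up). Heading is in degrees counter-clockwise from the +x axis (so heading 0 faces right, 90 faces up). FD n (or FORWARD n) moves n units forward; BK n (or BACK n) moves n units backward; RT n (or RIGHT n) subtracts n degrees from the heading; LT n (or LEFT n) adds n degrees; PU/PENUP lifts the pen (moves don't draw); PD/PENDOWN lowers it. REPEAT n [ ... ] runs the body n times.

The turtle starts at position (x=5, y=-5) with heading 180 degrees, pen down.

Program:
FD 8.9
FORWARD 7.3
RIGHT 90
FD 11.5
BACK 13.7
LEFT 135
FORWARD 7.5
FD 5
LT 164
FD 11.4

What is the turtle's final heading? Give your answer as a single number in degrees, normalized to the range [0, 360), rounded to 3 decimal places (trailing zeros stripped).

Answer: 29

Derivation:
Executing turtle program step by step:
Start: pos=(5,-5), heading=180, pen down
FD 8.9: (5,-5) -> (-3.9,-5) [heading=180, draw]
FD 7.3: (-3.9,-5) -> (-11.2,-5) [heading=180, draw]
RT 90: heading 180 -> 90
FD 11.5: (-11.2,-5) -> (-11.2,6.5) [heading=90, draw]
BK 13.7: (-11.2,6.5) -> (-11.2,-7.2) [heading=90, draw]
LT 135: heading 90 -> 225
FD 7.5: (-11.2,-7.2) -> (-16.503,-12.503) [heading=225, draw]
FD 5: (-16.503,-12.503) -> (-20.039,-16.039) [heading=225, draw]
LT 164: heading 225 -> 29
FD 11.4: (-20.039,-16.039) -> (-10.068,-10.512) [heading=29, draw]
Final: pos=(-10.068,-10.512), heading=29, 7 segment(s) drawn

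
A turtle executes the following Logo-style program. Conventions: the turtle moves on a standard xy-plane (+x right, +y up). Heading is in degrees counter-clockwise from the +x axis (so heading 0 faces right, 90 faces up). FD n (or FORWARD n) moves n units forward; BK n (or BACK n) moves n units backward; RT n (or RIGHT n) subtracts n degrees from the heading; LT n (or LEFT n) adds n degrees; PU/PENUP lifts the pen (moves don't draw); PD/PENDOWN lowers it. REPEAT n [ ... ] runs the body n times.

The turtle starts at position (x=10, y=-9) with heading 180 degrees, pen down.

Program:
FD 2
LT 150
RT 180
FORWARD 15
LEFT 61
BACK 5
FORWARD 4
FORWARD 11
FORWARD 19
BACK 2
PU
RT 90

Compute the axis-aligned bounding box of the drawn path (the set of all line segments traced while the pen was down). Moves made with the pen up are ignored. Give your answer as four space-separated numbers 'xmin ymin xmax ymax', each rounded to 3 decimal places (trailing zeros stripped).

Executing turtle program step by step:
Start: pos=(10,-9), heading=180, pen down
FD 2: (10,-9) -> (8,-9) [heading=180, draw]
LT 150: heading 180 -> 330
RT 180: heading 330 -> 150
FD 15: (8,-9) -> (-4.99,-1.5) [heading=150, draw]
LT 61: heading 150 -> 211
BK 5: (-4.99,-1.5) -> (-0.705,1.075) [heading=211, draw]
FD 4: (-0.705,1.075) -> (-4.133,-0.985) [heading=211, draw]
FD 11: (-4.133,-0.985) -> (-13.562,-6.65) [heading=211, draw]
FD 19: (-13.562,-6.65) -> (-29.848,-16.436) [heading=211, draw]
BK 2: (-29.848,-16.436) -> (-28.134,-15.406) [heading=211, draw]
PU: pen up
RT 90: heading 211 -> 121
Final: pos=(-28.134,-15.406), heading=121, 7 segment(s) drawn

Segment endpoints: x in {-29.848, -28.134, -13.562, -4.99, -4.133, -0.705, 8, 10}, y in {-16.436, -15.406, -9, -6.65, -1.5, -0.985, 1.075}
xmin=-29.848, ymin=-16.436, xmax=10, ymax=1.075

Answer: -29.848 -16.436 10 1.075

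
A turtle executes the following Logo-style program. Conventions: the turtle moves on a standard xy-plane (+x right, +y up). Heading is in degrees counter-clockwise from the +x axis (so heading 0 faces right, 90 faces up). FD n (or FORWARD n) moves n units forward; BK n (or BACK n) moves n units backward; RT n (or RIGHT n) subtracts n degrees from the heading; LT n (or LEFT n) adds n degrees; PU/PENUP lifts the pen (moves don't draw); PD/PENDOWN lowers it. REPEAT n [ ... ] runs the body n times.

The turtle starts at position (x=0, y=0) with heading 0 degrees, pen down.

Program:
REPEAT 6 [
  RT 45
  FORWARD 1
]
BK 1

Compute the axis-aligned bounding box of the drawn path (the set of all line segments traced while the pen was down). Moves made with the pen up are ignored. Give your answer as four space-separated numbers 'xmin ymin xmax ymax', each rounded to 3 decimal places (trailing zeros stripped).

Answer: -1.707 -2.414 0.707 0

Derivation:
Executing turtle program step by step:
Start: pos=(0,0), heading=0, pen down
REPEAT 6 [
  -- iteration 1/6 --
  RT 45: heading 0 -> 315
  FD 1: (0,0) -> (0.707,-0.707) [heading=315, draw]
  -- iteration 2/6 --
  RT 45: heading 315 -> 270
  FD 1: (0.707,-0.707) -> (0.707,-1.707) [heading=270, draw]
  -- iteration 3/6 --
  RT 45: heading 270 -> 225
  FD 1: (0.707,-1.707) -> (0,-2.414) [heading=225, draw]
  -- iteration 4/6 --
  RT 45: heading 225 -> 180
  FD 1: (0,-2.414) -> (-1,-2.414) [heading=180, draw]
  -- iteration 5/6 --
  RT 45: heading 180 -> 135
  FD 1: (-1,-2.414) -> (-1.707,-1.707) [heading=135, draw]
  -- iteration 6/6 --
  RT 45: heading 135 -> 90
  FD 1: (-1.707,-1.707) -> (-1.707,-0.707) [heading=90, draw]
]
BK 1: (-1.707,-0.707) -> (-1.707,-1.707) [heading=90, draw]
Final: pos=(-1.707,-1.707), heading=90, 7 segment(s) drawn

Segment endpoints: x in {-1.707, -1.707, -1, 0, 0, 0.707, 0.707}, y in {-2.414, -1.707, -0.707, 0}
xmin=-1.707, ymin=-2.414, xmax=0.707, ymax=0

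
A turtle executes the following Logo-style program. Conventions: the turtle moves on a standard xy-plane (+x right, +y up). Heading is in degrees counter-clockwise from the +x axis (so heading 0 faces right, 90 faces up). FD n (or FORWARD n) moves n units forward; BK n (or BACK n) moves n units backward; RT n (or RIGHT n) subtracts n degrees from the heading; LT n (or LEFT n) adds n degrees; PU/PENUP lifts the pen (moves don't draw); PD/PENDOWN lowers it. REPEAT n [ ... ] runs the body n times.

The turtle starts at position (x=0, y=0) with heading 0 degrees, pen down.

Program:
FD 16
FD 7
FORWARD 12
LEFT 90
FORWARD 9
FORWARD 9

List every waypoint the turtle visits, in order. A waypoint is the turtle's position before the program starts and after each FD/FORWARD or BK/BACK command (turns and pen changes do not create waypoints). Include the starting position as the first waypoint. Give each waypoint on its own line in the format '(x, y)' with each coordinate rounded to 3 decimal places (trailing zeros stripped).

Executing turtle program step by step:
Start: pos=(0,0), heading=0, pen down
FD 16: (0,0) -> (16,0) [heading=0, draw]
FD 7: (16,0) -> (23,0) [heading=0, draw]
FD 12: (23,0) -> (35,0) [heading=0, draw]
LT 90: heading 0 -> 90
FD 9: (35,0) -> (35,9) [heading=90, draw]
FD 9: (35,9) -> (35,18) [heading=90, draw]
Final: pos=(35,18), heading=90, 5 segment(s) drawn
Waypoints (6 total):
(0, 0)
(16, 0)
(23, 0)
(35, 0)
(35, 9)
(35, 18)

Answer: (0, 0)
(16, 0)
(23, 0)
(35, 0)
(35, 9)
(35, 18)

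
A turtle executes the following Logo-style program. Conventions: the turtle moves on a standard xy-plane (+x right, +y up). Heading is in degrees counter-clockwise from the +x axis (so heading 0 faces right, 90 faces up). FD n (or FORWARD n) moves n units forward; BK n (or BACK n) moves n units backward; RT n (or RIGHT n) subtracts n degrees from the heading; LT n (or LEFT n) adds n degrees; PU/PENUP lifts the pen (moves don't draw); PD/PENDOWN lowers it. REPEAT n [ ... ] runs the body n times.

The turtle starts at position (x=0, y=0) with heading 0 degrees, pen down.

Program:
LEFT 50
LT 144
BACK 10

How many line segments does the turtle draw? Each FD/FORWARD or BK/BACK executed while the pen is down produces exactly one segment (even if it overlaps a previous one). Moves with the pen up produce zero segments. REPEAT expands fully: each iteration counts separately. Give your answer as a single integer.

Executing turtle program step by step:
Start: pos=(0,0), heading=0, pen down
LT 50: heading 0 -> 50
LT 144: heading 50 -> 194
BK 10: (0,0) -> (9.703,2.419) [heading=194, draw]
Final: pos=(9.703,2.419), heading=194, 1 segment(s) drawn
Segments drawn: 1

Answer: 1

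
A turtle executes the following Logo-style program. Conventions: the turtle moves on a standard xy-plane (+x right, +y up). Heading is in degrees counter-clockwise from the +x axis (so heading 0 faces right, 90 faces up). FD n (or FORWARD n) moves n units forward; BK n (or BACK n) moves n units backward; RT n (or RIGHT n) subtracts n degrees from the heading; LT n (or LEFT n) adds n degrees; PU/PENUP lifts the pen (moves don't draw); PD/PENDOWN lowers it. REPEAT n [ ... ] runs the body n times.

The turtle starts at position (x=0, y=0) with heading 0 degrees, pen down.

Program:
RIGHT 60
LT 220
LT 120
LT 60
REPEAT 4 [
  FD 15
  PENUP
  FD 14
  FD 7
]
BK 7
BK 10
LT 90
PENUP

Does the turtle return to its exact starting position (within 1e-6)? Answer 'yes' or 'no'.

Answer: no

Derivation:
Executing turtle program step by step:
Start: pos=(0,0), heading=0, pen down
RT 60: heading 0 -> 300
LT 220: heading 300 -> 160
LT 120: heading 160 -> 280
LT 60: heading 280 -> 340
REPEAT 4 [
  -- iteration 1/4 --
  FD 15: (0,0) -> (14.095,-5.13) [heading=340, draw]
  PU: pen up
  FD 14: (14.095,-5.13) -> (27.251,-9.919) [heading=340, move]
  FD 7: (27.251,-9.919) -> (33.829,-12.313) [heading=340, move]
  -- iteration 2/4 --
  FD 15: (33.829,-12.313) -> (47.924,-17.443) [heading=340, move]
  PU: pen up
  FD 14: (47.924,-17.443) -> (61.08,-22.231) [heading=340, move]
  FD 7: (61.08,-22.231) -> (67.658,-24.625) [heading=340, move]
  -- iteration 3/4 --
  FD 15: (67.658,-24.625) -> (81.753,-29.756) [heading=340, move]
  PU: pen up
  FD 14: (81.753,-29.756) -> (94.909,-34.544) [heading=340, move]
  FD 7: (94.909,-34.544) -> (101.487,-36.938) [heading=340, move]
  -- iteration 4/4 --
  FD 15: (101.487,-36.938) -> (115.582,-42.068) [heading=340, move]
  PU: pen up
  FD 14: (115.582,-42.068) -> (128.738,-46.857) [heading=340, move]
  FD 7: (128.738,-46.857) -> (135.316,-49.251) [heading=340, move]
]
BK 7: (135.316,-49.251) -> (128.738,-46.857) [heading=340, move]
BK 10: (128.738,-46.857) -> (119.341,-43.437) [heading=340, move]
LT 90: heading 340 -> 70
PU: pen up
Final: pos=(119.341,-43.437), heading=70, 1 segment(s) drawn

Start position: (0, 0)
Final position: (119.341, -43.437)
Distance = 127; >= 1e-6 -> NOT closed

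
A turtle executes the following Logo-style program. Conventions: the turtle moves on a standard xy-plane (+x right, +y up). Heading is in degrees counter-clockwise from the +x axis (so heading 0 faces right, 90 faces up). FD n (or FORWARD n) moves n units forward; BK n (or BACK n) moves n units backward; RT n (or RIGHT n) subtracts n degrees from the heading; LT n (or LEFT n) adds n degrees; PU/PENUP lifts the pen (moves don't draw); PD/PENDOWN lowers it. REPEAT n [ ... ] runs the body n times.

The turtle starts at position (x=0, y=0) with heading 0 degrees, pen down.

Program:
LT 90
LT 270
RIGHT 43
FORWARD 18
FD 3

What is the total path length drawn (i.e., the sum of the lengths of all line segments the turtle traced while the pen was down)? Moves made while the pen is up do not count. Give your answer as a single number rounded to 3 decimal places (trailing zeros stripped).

Executing turtle program step by step:
Start: pos=(0,0), heading=0, pen down
LT 90: heading 0 -> 90
LT 270: heading 90 -> 0
RT 43: heading 0 -> 317
FD 18: (0,0) -> (13.164,-12.276) [heading=317, draw]
FD 3: (13.164,-12.276) -> (15.358,-14.322) [heading=317, draw]
Final: pos=(15.358,-14.322), heading=317, 2 segment(s) drawn

Segment lengths:
  seg 1: (0,0) -> (13.164,-12.276), length = 18
  seg 2: (13.164,-12.276) -> (15.358,-14.322), length = 3
Total = 21

Answer: 21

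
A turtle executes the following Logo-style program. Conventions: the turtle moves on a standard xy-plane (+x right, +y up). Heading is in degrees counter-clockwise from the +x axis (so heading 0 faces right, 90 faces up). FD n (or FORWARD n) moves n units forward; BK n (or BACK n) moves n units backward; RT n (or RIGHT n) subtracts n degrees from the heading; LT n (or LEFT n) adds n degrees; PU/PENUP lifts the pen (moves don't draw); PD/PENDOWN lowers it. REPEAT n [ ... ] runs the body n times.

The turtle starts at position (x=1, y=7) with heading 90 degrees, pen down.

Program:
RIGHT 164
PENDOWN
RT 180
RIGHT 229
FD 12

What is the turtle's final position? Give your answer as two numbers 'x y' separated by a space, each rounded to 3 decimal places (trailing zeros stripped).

Answer: -5.536 -3.064

Derivation:
Executing turtle program step by step:
Start: pos=(1,7), heading=90, pen down
RT 164: heading 90 -> 286
PD: pen down
RT 180: heading 286 -> 106
RT 229: heading 106 -> 237
FD 12: (1,7) -> (-5.536,-3.064) [heading=237, draw]
Final: pos=(-5.536,-3.064), heading=237, 1 segment(s) drawn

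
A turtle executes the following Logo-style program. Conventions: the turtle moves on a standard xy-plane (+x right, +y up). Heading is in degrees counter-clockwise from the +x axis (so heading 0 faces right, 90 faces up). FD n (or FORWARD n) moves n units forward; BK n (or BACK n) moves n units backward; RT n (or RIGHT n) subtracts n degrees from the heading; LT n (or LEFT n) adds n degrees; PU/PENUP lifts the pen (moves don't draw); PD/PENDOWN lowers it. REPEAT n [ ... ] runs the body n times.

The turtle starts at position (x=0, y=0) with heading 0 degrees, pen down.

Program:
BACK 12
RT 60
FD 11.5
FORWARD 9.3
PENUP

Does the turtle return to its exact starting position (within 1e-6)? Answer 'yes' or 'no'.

Executing turtle program step by step:
Start: pos=(0,0), heading=0, pen down
BK 12: (0,0) -> (-12,0) [heading=0, draw]
RT 60: heading 0 -> 300
FD 11.5: (-12,0) -> (-6.25,-9.959) [heading=300, draw]
FD 9.3: (-6.25,-9.959) -> (-1.6,-18.013) [heading=300, draw]
PU: pen up
Final: pos=(-1.6,-18.013), heading=300, 3 segment(s) drawn

Start position: (0, 0)
Final position: (-1.6, -18.013)
Distance = 18.084; >= 1e-6 -> NOT closed

Answer: no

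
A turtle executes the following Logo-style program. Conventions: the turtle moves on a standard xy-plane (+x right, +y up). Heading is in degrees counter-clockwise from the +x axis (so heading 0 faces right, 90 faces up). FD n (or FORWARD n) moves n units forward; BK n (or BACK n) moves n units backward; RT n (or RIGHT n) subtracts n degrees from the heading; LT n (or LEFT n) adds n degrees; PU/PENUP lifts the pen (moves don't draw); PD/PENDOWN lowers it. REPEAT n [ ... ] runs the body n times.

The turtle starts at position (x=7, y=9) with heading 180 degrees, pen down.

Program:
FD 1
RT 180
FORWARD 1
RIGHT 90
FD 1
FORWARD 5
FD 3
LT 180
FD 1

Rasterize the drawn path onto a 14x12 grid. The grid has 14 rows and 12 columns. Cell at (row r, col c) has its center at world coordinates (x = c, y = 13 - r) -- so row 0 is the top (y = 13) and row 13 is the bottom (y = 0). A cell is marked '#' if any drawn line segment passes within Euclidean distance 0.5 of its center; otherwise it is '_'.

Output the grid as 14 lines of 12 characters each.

Answer: ____________
____________
____________
____________
______##____
_______#____
_______#____
_______#____
_______#____
_______#____
_______#____
_______#____
_______#____
_______#____

Derivation:
Segment 0: (7,9) -> (6,9)
Segment 1: (6,9) -> (7,9)
Segment 2: (7,9) -> (7,8)
Segment 3: (7,8) -> (7,3)
Segment 4: (7,3) -> (7,0)
Segment 5: (7,0) -> (7,1)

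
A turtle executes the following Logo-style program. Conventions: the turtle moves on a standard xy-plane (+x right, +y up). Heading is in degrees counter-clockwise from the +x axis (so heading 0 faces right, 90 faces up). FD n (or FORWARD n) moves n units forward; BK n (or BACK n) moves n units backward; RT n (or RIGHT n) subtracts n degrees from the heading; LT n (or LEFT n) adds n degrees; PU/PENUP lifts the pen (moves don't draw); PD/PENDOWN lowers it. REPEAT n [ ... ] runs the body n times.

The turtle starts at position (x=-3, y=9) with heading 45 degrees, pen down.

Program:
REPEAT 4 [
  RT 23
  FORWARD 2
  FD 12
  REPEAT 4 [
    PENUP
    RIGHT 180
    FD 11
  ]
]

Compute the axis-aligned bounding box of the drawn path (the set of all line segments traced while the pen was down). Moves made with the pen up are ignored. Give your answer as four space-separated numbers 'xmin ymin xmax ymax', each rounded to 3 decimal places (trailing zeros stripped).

Executing turtle program step by step:
Start: pos=(-3,9), heading=45, pen down
REPEAT 4 [
  -- iteration 1/4 --
  RT 23: heading 45 -> 22
  FD 2: (-3,9) -> (-1.146,9.749) [heading=22, draw]
  FD 12: (-1.146,9.749) -> (9.981,14.244) [heading=22, draw]
  REPEAT 4 [
    -- iteration 1/4 --
    PU: pen up
    RT 180: heading 22 -> 202
    FD 11: (9.981,14.244) -> (-0.218,10.124) [heading=202, move]
    -- iteration 2/4 --
    PU: pen up
    RT 180: heading 202 -> 22
    FD 11: (-0.218,10.124) -> (9.981,14.244) [heading=22, move]
    -- iteration 3/4 --
    PU: pen up
    RT 180: heading 22 -> 202
    FD 11: (9.981,14.244) -> (-0.218,10.124) [heading=202, move]
    -- iteration 4/4 --
    PU: pen up
    RT 180: heading 202 -> 22
    FD 11: (-0.218,10.124) -> (9.981,14.244) [heading=22, move]
  ]
  -- iteration 2/4 --
  RT 23: heading 22 -> 359
  FD 2: (9.981,14.244) -> (11.98,14.21) [heading=359, move]
  FD 12: (11.98,14.21) -> (23.978,14) [heading=359, move]
  REPEAT 4 [
    -- iteration 1/4 --
    PU: pen up
    RT 180: heading 359 -> 179
    FD 11: (23.978,14) -> (12.98,14.192) [heading=179, move]
    -- iteration 2/4 --
    PU: pen up
    RT 180: heading 179 -> 359
    FD 11: (12.98,14.192) -> (23.978,14) [heading=359, move]
    -- iteration 3/4 --
    PU: pen up
    RT 180: heading 359 -> 179
    FD 11: (23.978,14) -> (12.98,14.192) [heading=179, move]
    -- iteration 4/4 --
    PU: pen up
    RT 180: heading 179 -> 359
    FD 11: (12.98,14.192) -> (23.978,14) [heading=359, move]
  ]
  -- iteration 3/4 --
  RT 23: heading 359 -> 336
  FD 2: (23.978,14) -> (25.806,13.187) [heading=336, move]
  FD 12: (25.806,13.187) -> (36.768,8.306) [heading=336, move]
  REPEAT 4 [
    -- iteration 1/4 --
    PU: pen up
    RT 180: heading 336 -> 156
    FD 11: (36.768,8.306) -> (26.719,12.78) [heading=156, move]
    -- iteration 2/4 --
    PU: pen up
    RT 180: heading 156 -> 336
    FD 11: (26.719,12.78) -> (36.768,8.306) [heading=336, move]
    -- iteration 3/4 --
    PU: pen up
    RT 180: heading 336 -> 156
    FD 11: (36.768,8.306) -> (26.719,12.78) [heading=156, move]
    -- iteration 4/4 --
    PU: pen up
    RT 180: heading 156 -> 336
    FD 11: (26.719,12.78) -> (36.768,8.306) [heading=336, move]
  ]
  -- iteration 4/4 --
  RT 23: heading 336 -> 313
  FD 2: (36.768,8.306) -> (38.132,6.843) [heading=313, move]
  FD 12: (38.132,6.843) -> (46.316,-1.933) [heading=313, move]
  REPEAT 4 [
    -- iteration 1/4 --
    PU: pen up
    RT 180: heading 313 -> 133
    FD 11: (46.316,-1.933) -> (38.814,6.112) [heading=133, move]
    -- iteration 2/4 --
    PU: pen up
    RT 180: heading 133 -> 313
    FD 11: (38.814,6.112) -> (46.316,-1.933) [heading=313, move]
    -- iteration 3/4 --
    PU: pen up
    RT 180: heading 313 -> 133
    FD 11: (46.316,-1.933) -> (38.814,6.112) [heading=133, move]
    -- iteration 4/4 --
    PU: pen up
    RT 180: heading 133 -> 313
    FD 11: (38.814,6.112) -> (46.316,-1.933) [heading=313, move]
  ]
]
Final: pos=(46.316,-1.933), heading=313, 2 segment(s) drawn

Segment endpoints: x in {-3, -1.146, 9.981}, y in {9, 9.749, 14.244}
xmin=-3, ymin=9, xmax=9.981, ymax=14.244

Answer: -3 9 9.981 14.244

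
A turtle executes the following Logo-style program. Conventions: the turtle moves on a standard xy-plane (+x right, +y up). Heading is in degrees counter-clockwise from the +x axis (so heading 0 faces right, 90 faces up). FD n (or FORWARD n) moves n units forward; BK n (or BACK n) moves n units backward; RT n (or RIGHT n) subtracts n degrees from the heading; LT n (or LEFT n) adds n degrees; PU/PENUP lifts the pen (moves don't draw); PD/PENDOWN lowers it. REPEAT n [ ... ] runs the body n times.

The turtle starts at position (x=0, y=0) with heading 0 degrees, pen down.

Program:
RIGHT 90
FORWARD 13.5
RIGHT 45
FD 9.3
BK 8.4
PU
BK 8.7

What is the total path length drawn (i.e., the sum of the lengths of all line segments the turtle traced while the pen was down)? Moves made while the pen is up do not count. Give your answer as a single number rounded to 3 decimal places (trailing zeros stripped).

Executing turtle program step by step:
Start: pos=(0,0), heading=0, pen down
RT 90: heading 0 -> 270
FD 13.5: (0,0) -> (0,-13.5) [heading=270, draw]
RT 45: heading 270 -> 225
FD 9.3: (0,-13.5) -> (-6.576,-20.076) [heading=225, draw]
BK 8.4: (-6.576,-20.076) -> (-0.636,-14.136) [heading=225, draw]
PU: pen up
BK 8.7: (-0.636,-14.136) -> (5.515,-7.985) [heading=225, move]
Final: pos=(5.515,-7.985), heading=225, 3 segment(s) drawn

Segment lengths:
  seg 1: (0,0) -> (0,-13.5), length = 13.5
  seg 2: (0,-13.5) -> (-6.576,-20.076), length = 9.3
  seg 3: (-6.576,-20.076) -> (-0.636,-14.136), length = 8.4
Total = 31.2

Answer: 31.2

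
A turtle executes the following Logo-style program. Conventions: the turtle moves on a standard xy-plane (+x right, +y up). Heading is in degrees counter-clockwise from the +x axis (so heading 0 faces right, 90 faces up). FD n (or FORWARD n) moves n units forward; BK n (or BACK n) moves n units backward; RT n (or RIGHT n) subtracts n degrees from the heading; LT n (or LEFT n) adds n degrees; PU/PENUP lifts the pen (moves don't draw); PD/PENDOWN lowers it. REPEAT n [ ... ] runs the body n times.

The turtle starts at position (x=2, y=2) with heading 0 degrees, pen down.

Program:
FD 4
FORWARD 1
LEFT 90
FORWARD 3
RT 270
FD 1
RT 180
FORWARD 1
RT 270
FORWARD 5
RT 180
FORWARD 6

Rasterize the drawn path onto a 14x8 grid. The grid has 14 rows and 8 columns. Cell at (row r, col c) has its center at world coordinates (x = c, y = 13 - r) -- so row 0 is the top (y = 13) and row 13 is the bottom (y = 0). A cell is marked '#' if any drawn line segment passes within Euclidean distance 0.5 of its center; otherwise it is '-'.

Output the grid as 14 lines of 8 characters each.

Segment 0: (2,2) -> (6,2)
Segment 1: (6,2) -> (7,2)
Segment 2: (7,2) -> (7,5)
Segment 3: (7,5) -> (6,5)
Segment 4: (6,5) -> (7,5)
Segment 5: (7,5) -> (7,10)
Segment 6: (7,10) -> (7,4)

Answer: --------
--------
--------
-------#
-------#
-------#
-------#
-------#
------##
-------#
-------#
--######
--------
--------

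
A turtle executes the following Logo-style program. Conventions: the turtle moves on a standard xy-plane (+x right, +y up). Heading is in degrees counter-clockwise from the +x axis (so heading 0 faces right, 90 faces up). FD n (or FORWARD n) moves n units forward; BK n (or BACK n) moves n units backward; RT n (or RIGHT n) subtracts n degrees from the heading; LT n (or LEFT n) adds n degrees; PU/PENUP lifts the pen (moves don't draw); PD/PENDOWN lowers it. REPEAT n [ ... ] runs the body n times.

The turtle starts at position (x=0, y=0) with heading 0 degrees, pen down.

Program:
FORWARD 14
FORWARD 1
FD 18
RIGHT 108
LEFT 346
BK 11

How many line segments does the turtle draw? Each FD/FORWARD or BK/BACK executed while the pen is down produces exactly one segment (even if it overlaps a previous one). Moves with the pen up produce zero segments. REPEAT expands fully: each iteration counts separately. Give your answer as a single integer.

Executing turtle program step by step:
Start: pos=(0,0), heading=0, pen down
FD 14: (0,0) -> (14,0) [heading=0, draw]
FD 1: (14,0) -> (15,0) [heading=0, draw]
FD 18: (15,0) -> (33,0) [heading=0, draw]
RT 108: heading 0 -> 252
LT 346: heading 252 -> 238
BK 11: (33,0) -> (38.829,9.329) [heading=238, draw]
Final: pos=(38.829,9.329), heading=238, 4 segment(s) drawn
Segments drawn: 4

Answer: 4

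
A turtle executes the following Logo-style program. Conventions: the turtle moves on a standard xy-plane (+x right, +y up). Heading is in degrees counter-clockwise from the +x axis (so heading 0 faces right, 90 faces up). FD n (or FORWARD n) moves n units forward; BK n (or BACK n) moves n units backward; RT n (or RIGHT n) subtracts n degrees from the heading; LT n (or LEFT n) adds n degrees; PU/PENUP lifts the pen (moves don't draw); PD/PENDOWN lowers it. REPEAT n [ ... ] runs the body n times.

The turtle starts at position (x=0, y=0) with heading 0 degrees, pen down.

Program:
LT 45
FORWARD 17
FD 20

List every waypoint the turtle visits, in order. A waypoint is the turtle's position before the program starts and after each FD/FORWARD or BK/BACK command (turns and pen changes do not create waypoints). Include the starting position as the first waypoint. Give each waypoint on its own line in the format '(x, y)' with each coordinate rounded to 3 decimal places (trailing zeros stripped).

Answer: (0, 0)
(12.021, 12.021)
(26.163, 26.163)

Derivation:
Executing turtle program step by step:
Start: pos=(0,0), heading=0, pen down
LT 45: heading 0 -> 45
FD 17: (0,0) -> (12.021,12.021) [heading=45, draw]
FD 20: (12.021,12.021) -> (26.163,26.163) [heading=45, draw]
Final: pos=(26.163,26.163), heading=45, 2 segment(s) drawn
Waypoints (3 total):
(0, 0)
(12.021, 12.021)
(26.163, 26.163)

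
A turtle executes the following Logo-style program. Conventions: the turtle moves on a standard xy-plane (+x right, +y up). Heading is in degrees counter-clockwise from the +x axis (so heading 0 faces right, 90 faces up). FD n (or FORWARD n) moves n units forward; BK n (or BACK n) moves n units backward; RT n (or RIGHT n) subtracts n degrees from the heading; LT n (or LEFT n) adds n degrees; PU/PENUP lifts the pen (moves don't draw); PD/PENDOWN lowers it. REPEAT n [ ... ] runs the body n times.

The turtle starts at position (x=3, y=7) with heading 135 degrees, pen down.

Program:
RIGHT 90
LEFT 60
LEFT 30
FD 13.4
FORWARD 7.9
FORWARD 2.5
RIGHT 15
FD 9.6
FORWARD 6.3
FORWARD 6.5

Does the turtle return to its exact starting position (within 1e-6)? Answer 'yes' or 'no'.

Executing turtle program step by step:
Start: pos=(3,7), heading=135, pen down
RT 90: heading 135 -> 45
LT 60: heading 45 -> 105
LT 30: heading 105 -> 135
FD 13.4: (3,7) -> (-6.475,16.475) [heading=135, draw]
FD 7.9: (-6.475,16.475) -> (-12.061,22.061) [heading=135, draw]
FD 2.5: (-12.061,22.061) -> (-13.829,23.829) [heading=135, draw]
RT 15: heading 135 -> 120
FD 9.6: (-13.829,23.829) -> (-18.629,32.143) [heading=120, draw]
FD 6.3: (-18.629,32.143) -> (-21.779,37.599) [heading=120, draw]
FD 6.5: (-21.779,37.599) -> (-25.029,43.228) [heading=120, draw]
Final: pos=(-25.029,43.228), heading=120, 6 segment(s) drawn

Start position: (3, 7)
Final position: (-25.029, 43.228)
Distance = 45.805; >= 1e-6 -> NOT closed

Answer: no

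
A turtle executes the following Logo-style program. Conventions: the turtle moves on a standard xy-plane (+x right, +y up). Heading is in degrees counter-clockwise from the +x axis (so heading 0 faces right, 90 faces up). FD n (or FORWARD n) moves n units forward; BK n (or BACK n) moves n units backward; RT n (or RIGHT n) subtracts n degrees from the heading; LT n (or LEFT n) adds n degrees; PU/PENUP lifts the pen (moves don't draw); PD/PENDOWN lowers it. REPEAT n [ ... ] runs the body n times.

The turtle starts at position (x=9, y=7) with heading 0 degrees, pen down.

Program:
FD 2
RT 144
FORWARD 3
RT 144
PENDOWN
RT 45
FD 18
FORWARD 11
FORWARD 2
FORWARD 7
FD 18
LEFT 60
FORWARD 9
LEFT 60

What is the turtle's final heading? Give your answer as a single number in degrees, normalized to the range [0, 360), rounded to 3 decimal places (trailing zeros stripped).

Answer: 147

Derivation:
Executing turtle program step by step:
Start: pos=(9,7), heading=0, pen down
FD 2: (9,7) -> (11,7) [heading=0, draw]
RT 144: heading 0 -> 216
FD 3: (11,7) -> (8.573,5.237) [heading=216, draw]
RT 144: heading 216 -> 72
PD: pen down
RT 45: heading 72 -> 27
FD 18: (8.573,5.237) -> (24.611,13.408) [heading=27, draw]
FD 11: (24.611,13.408) -> (34.412,18.402) [heading=27, draw]
FD 2: (34.412,18.402) -> (36.194,19.31) [heading=27, draw]
FD 7: (36.194,19.31) -> (42.431,22.488) [heading=27, draw]
FD 18: (42.431,22.488) -> (58.469,30.66) [heading=27, draw]
LT 60: heading 27 -> 87
FD 9: (58.469,30.66) -> (58.94,39.648) [heading=87, draw]
LT 60: heading 87 -> 147
Final: pos=(58.94,39.648), heading=147, 8 segment(s) drawn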